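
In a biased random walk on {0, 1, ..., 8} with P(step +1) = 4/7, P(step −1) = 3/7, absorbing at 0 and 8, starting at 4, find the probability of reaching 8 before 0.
P(hit 8 before 0) = (1 − (3/4)^4) / (1 − (3/4)^8) = 256/337

Let u_k denote P(reach 8 before 0 | start at k). Boundary: u_0 = 0, u_8 = 1. Recurrence: u_k = 4/7·u_{k+1} + 3/7·u_{k-1} for 1 ≤ k ≤ 7. Try u_k = A + B·r^k with r = q/p = (3/7)/(4/7) = 3/4. Substitution satisfies the recurrence; boundary conditions give:
  u_k = (1 − r^k) / (1 − r^N) = (1 − (3/4)^4) / (1 − (3/4)^8) = 256/337.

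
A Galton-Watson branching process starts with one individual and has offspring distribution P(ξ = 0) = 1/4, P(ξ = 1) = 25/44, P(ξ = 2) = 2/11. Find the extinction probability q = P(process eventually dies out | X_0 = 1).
q = 1

Mean offspring μ = 0·1/4 + 1·25/44 + 2·2/11 = 41/44 ≤ 1. For μ ≤ 1 with offspring not concentrated at 1, the Galton-Watson process goes extinct almost surely, so q = 1.
(Algebraic check: The pgf is f(s) = 1/4 + 25/44·s + 2/11·s². The extinction probability q is the smallest fixed point of f in [0, 1]. Setting s = f(s):
  2/11·s² + (25/44 − 1)·s + 1/4 = 0
  2/11·s² − (1/4 + 2/11)·s + 1/4 = 0
which factors as (s − 1)·(2/11·s − 1/4) = 0, giving roots s = 1 and s = (1/4)/(2/11) = 11/8. Since 11/8 ≥ 1, the smallest root in [0, 1] is s = 1.)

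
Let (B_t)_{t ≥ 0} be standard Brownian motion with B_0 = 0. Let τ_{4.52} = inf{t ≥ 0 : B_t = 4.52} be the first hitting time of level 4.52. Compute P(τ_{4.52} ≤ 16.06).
P(τ_{4.52} ≤ 16.06) = 2(1 − Φ(4.52/√16.06)) = 2(1 − Φ(1.1279)) ≈ 0.2594

By the reflection principle for standard BM, P(τ_b ≤ t) = 2 · P(B_t ≥ b). Since B_t ~ N(0, t), P(B_t ≥ 4.52) = 1 − Φ(4.52/√t) = 1 − Φ(4.52/√16.06) = 1 − Φ(1.1279) ≈ 0.12968. Doubling: P(τ_{4.52} ≤ 16.06) ≈ 2 · 0.12968 = 0.25936 ≈ 0.2594.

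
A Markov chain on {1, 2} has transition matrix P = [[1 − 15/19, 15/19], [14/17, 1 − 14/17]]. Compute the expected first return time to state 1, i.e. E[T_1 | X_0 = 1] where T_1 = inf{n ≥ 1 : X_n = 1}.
E[T_1 | X_0 = 1] = 1/π_1 = 521/266

For an irreducible recurrent Markov chain with stationary distribution π, E[T_i | X_0 = i] = 1/π_i (Kac's formula). Here π_1 = (14/17)/(15/19 + 14/17) = (14/17)/(521/323) = 266/521, so E[T_1 | X_0 = 1] = 1/π_1 = (15/19 + 14/17)/(14/17) = (521/323)/(14/17) = 521/266.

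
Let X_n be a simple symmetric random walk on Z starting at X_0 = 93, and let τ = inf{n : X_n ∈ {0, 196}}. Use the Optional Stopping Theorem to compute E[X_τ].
E[X_τ] = 93

X_n is a martingale and τ is a bounded-mean stopping time (indeed τ is finite a.s. with bounded expectation since the walk is in a bounded region). By the OST, E[X_τ] = E[X_0] = 93. Equivalently: E[X_τ] = 196 · P(hit 196 first) + 0 · P(hit 0 first) = 196 · (93/196) = 93.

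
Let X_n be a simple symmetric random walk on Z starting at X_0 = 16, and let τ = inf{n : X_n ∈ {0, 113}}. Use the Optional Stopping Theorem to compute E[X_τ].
E[X_τ] = 16

X_n is a martingale and τ is a bounded-mean stopping time (indeed τ is finite a.s. with bounded expectation since the walk is in a bounded region). By the OST, E[X_τ] = E[X_0] = 16. Equivalently: E[X_τ] = 113 · P(hit 113 first) + 0 · P(hit 0 first) = 113 · (16/113) = 16.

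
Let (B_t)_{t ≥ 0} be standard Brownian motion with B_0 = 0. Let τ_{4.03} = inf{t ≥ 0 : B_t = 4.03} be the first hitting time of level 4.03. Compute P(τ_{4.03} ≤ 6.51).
P(τ_{4.03} ≤ 6.51) = 2(1 − Φ(4.03/√6.51)) = 2(1 − Φ(1.5795)) ≈ 0.1142

By the reflection principle for standard BM, P(τ_b ≤ t) = 2 · P(B_t ≥ b). Since B_t ~ N(0, t), P(B_t ≥ 4.03) = 1 − Φ(4.03/√t) = 1 − Φ(4.03/√6.51) = 1 − Φ(1.5795) ≈ 0.05711. Doubling: P(τ_{4.03} ≤ 6.51) ≈ 2 · 0.05711 = 0.11422 ≈ 0.1142.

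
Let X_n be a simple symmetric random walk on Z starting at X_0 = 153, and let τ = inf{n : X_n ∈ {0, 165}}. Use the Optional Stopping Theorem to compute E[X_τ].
E[X_τ] = 153

X_n is a martingale and τ is a bounded-mean stopping time (indeed τ is finite a.s. with bounded expectation since the walk is in a bounded region). By the OST, E[X_τ] = E[X_0] = 153. Equivalently: E[X_τ] = 165 · P(hit 165 first) + 0 · P(hit 0 first) = 165 · (153/165) = 153.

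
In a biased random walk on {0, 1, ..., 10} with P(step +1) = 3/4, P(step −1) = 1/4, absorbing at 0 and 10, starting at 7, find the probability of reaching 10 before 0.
P(hit 10 before 0) = (1 − (1/3)^7) / (1 − (1/3)^10) = 29511/29524

Let u_k denote P(reach 10 before 0 | start at k). Boundary: u_0 = 0, u_10 = 1. Recurrence: u_k = 3/4·u_{k+1} + 1/4·u_{k-1} for 1 ≤ k ≤ 9. Try u_k = A + B·r^k with r = q/p = (1/4)/(3/4) = 1/3. Substitution satisfies the recurrence; boundary conditions give:
  u_k = (1 − r^k) / (1 − r^N) = (1 − (1/3)^7) / (1 − (1/3)^10) = 29511/29524.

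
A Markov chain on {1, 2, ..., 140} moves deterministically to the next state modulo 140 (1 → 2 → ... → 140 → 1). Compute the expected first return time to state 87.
E[T_87 | X_0 = 87] = 140

The chain cycles deterministically, so starting at state 87 it returns in exactly 140 steps. Equivalently, the stationary distribution is uniform π_j = 1/140 for every state j, so by Kac's formula E[T_87] = 1/π_87 = 140.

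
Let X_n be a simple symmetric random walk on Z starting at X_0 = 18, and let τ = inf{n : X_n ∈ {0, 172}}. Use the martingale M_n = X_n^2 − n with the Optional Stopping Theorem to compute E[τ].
E[τ] = 2772

M_n = X_n^2 − n is a martingale (since E[X_{n+1}^2 | F_n] = X_n^2 + 1). By OST (τ has finite mean in a bounded region), E[M_τ] = E[M_0] = X_0^2 − 0 = 18^2 = 324. Also E[M_τ] = E[X_τ^2] − E[τ]. The walk exits at 0 or 172, with P(hit 172 first) = 18/172, so E[X_τ^2] = 172^2 · 18/172 + 0 = 3096. Thus E[τ] = E[X_τ^2] − E[M_τ] = 3096 − 324 = 2772 = 18(172 − 18) = 2772.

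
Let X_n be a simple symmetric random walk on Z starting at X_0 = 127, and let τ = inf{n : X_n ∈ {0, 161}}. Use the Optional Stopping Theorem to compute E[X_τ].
E[X_τ] = 127

X_n is a martingale and τ is a bounded-mean stopping time (indeed τ is finite a.s. with bounded expectation since the walk is in a bounded region). By the OST, E[X_τ] = E[X_0] = 127. Equivalently: E[X_τ] = 161 · P(hit 161 first) + 0 · P(hit 0 first) = 161 · (127/161) = 127.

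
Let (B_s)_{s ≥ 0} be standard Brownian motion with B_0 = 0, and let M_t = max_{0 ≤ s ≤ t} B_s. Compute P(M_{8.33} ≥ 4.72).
P(M_{8.33} ≥ 4.72) = 2·P(B_{8.33} ≥ 4.72) = 2(1 − Φ(4.72/√8.33)) ≈ 0.1020

By the reflection principle for Brownian motion, P(M_t ≥ a) = 2 · P(B_t ≥ a) for a ≥ 0. Since B_t ~ N(0, t), P(B_t ≥ 4.72) = 1 − Φ(4.72/√t) = 1 − Φ(4.72/√8.33) = 1 − Φ(1.6354). So
  P(M_{8.33} ≥ 4.72) = 2(1 − Φ(1.6354)) ≈ 0.1020.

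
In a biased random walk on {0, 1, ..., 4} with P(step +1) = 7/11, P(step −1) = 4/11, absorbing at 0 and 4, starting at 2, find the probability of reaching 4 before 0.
P(hit 4 before 0) = (1 − (4/7)^2) / (1 − (4/7)^4) = 49/65

Let u_k denote P(reach 4 before 0 | start at k). Boundary: u_0 = 0, u_4 = 1. Recurrence: u_k = 7/11·u_{k+1} + 4/11·u_{k-1} for 1 ≤ k ≤ 3. Try u_k = A + B·r^k with r = q/p = (4/11)/(7/11) = 4/7. Substitution satisfies the recurrence; boundary conditions give:
  u_k = (1 − r^k) / (1 − r^N) = (1 − (4/7)^2) / (1 − (4/7)^4) = 49/65.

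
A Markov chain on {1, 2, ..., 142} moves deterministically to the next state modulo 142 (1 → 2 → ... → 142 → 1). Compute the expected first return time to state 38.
E[T_38 | X_0 = 38] = 142

The chain cycles deterministically, so starting at state 38 it returns in exactly 142 steps. Equivalently, the stationary distribution is uniform π_j = 1/142 for every state j, so by Kac's formula E[T_38] = 1/π_38 = 142.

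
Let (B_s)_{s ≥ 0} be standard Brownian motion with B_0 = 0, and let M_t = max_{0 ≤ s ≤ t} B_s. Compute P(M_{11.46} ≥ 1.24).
P(M_{11.46} ≥ 1.24) = 2·P(B_{11.46} ≥ 1.24) = 2(1 − Φ(1.24/√11.46)) ≈ 0.7141

By the reflection principle for Brownian motion, P(M_t ≥ a) = 2 · P(B_t ≥ a) for a ≥ 0. Since B_t ~ N(0, t), P(B_t ≥ 1.24) = 1 − Φ(1.24/√t) = 1 − Φ(1.24/√11.46) = 1 − Φ(0.3663). So
  P(M_{11.46} ≥ 1.24) = 2(1 − Φ(0.3663)) ≈ 0.7141.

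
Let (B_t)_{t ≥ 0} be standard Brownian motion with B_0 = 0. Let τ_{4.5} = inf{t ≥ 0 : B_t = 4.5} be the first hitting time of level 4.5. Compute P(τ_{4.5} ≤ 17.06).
P(τ_{4.5} ≤ 17.06) = 2(1 − Φ(4.5/√17.06)) = 2(1 − Φ(1.0895)) ≈ 0.2759

By the reflection principle for standard BM, P(τ_b ≤ t) = 2 · P(B_t ≥ b). Since B_t ~ N(0, t), P(B_t ≥ 4.5) = 1 − Φ(4.5/√t) = 1 − Φ(4.5/√17.06) = 1 − Φ(1.0895) ≈ 0.13797. Doubling: P(τ_{4.5} ≤ 17.06) ≈ 2 · 0.13797 = 0.27594 ≈ 0.2759.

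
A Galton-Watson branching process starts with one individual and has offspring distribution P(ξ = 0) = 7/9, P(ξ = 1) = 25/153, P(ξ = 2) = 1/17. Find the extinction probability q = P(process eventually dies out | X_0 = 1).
q = 1

Mean offspring μ = 0·7/9 + 1·25/153 + 2·1/17 = 43/153 ≤ 1. For μ ≤ 1 with offspring not concentrated at 1, the Galton-Watson process goes extinct almost surely, so q = 1.
(Algebraic check: The pgf is f(s) = 7/9 + 25/153·s + 1/17·s². The extinction probability q is the smallest fixed point of f in [0, 1]. Setting s = f(s):
  1/17·s² + (25/153 − 1)·s + 7/9 = 0
  1/17·s² − (7/9 + 1/17)·s + 7/9 = 0
which factors as (s − 1)·(1/17·s − 7/9) = 0, giving roots s = 1 and s = (7/9)/(1/17) = 119/9. Since 119/9 ≥ 1, the smallest root in [0, 1] is s = 1.)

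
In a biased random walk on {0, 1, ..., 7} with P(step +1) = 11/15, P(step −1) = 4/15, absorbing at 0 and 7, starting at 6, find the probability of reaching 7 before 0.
P(hit 7 before 0) = (1 − (4/11)^6) / (1 − (4/11)^7) = 2777445/2781541

Let u_k denote P(reach 7 before 0 | start at k). Boundary: u_0 = 0, u_7 = 1. Recurrence: u_k = 11/15·u_{k+1} + 4/15·u_{k-1} for 1 ≤ k ≤ 6. Try u_k = A + B·r^k with r = q/p = (4/15)/(11/15) = 4/11. Substitution satisfies the recurrence; boundary conditions give:
  u_k = (1 − r^k) / (1 − r^N) = (1 − (4/11)^6) / (1 − (4/11)^7) = 2777445/2781541.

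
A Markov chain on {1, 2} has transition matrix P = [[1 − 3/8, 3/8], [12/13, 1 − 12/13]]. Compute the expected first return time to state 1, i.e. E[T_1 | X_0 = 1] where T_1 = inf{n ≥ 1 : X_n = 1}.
E[T_1 | X_0 = 1] = 1/π_1 = 45/32

For an irreducible recurrent Markov chain with stationary distribution π, E[T_i | X_0 = i] = 1/π_i (Kac's formula). Here π_1 = (12/13)/(3/8 + 12/13) = (12/13)/(135/104) = 32/45, so E[T_1 | X_0 = 1] = 1/π_1 = (3/8 + 12/13)/(12/13) = (135/104)/(12/13) = 45/32.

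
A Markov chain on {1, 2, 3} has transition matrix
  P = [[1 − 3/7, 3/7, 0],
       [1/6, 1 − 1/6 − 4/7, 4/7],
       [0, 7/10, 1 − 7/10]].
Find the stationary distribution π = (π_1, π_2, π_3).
π = (343/1945, 882/1945, 144/389)

This is a birth-death chain on three states, which satisfies detailed balance: π_1 · P_{12} = π_2 · P_{21} and π_2 · P_{23} = π_3 · P_{32}.
From π_1 · 3/7 = π_2 · 1/6: π_2/π_1 = (3/7)/(1/6) = 18/7.
From π_2 · 4/7 = π_3 · 7/10: π_3/π_2 = (4/7)/(7/10) = 40/49.
Take π_1 proportional to 1; then unnormalized π = (1, 18/7, 720/343). Normalize by dividing by the sum 1945/343:
  π = (343/1945, 882/1945, 144/389).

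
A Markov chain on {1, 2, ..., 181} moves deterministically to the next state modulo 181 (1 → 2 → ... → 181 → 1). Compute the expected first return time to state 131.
E[T_131 | X_0 = 131] = 181

The chain cycles deterministically, so starting at state 131 it returns in exactly 181 steps. Equivalently, the stationary distribution is uniform π_j = 1/181 for every state j, so by Kac's formula E[T_131] = 1/π_131 = 181.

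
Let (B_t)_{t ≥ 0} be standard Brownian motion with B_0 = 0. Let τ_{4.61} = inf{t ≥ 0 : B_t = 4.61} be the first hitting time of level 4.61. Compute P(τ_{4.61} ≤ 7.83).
P(τ_{4.61} ≤ 7.83) = 2(1 − Φ(4.61/√7.83)) = 2(1 − Φ(1.6475)) ≈ 0.0995

By the reflection principle for standard BM, P(τ_b ≤ t) = 2 · P(B_t ≥ b). Since B_t ~ N(0, t), P(B_t ≥ 4.61) = 1 − Φ(4.61/√t) = 1 − Φ(4.61/√7.83) = 1 − Φ(1.6475) ≈ 0.04973. Doubling: P(τ_{4.61} ≤ 7.83) ≈ 2 · 0.04973 = 0.09946 ≈ 0.0995.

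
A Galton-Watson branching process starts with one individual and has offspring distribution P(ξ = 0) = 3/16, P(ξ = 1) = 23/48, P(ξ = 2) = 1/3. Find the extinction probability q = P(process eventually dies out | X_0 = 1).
q = 9/16

The pgf is f(s) = 3/16 + 23/48·s + 1/3·s². The extinction probability q is the smallest fixed point of f in [0, 1]. Setting s = f(s):
  1/3·s² + (23/48 − 1)·s + 3/16 = 0
  1/3·s² − (3/16 + 1/3)·s + 3/16 = 0
which factors as (s − 1)·(1/3·s − 3/16) = 0, giving roots s = 1 and s = (3/16)/(1/3) = 9/16.
Mean offspring μ = 23/48 + 2·1/3 = 55/48 > 1 (supercritical), so q < 1. The extinction probability is the smaller root: q = (3/16)/(1/3) = 9/16.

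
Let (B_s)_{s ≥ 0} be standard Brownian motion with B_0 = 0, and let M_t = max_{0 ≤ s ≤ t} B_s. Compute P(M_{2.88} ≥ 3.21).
P(M_{2.88} ≥ 3.21) = 2·P(B_{2.88} ≥ 3.21) = 2(1 − Φ(3.21/√2.88)) ≈ 0.0586

By the reflection principle for Brownian motion, P(M_t ≥ a) = 2 · P(B_t ≥ a) for a ≥ 0. Since B_t ~ N(0, t), P(B_t ≥ 3.21) = 1 − Φ(3.21/√t) = 1 − Φ(3.21/√2.88) = 1 − Φ(1.8915). So
  P(M_{2.88} ≥ 3.21) = 2(1 − Φ(1.8915)) ≈ 0.0586.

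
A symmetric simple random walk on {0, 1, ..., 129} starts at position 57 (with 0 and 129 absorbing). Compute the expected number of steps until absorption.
E[τ | X_0 = 57] = 4104

Let v_k = E[τ | X_0 = k]. Boundary: v_0 = v_129 = 0. Recurrence: v_k = 1 + (v_{k-1} + v_{k+1})/2 for 1 ≤ k ≤ 128. The particular solution to v_k − (v_{k-1} + v_{k+1})/2 = 1 is v_k = −k^2. Adding homogeneous solution A + B k and matching boundaries gives v_k = k (129 − k). Substituting k = 57: v_57 = 57 · 72 = 4104.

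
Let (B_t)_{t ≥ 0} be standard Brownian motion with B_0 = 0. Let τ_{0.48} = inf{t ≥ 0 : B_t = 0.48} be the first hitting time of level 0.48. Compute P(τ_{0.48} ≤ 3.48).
P(τ_{0.48} ≤ 3.48) = 2(1 − Φ(0.48/√3.48)) = 2(1 − Φ(0.2573)) ≈ 0.7969

By the reflection principle for standard BM, P(τ_b ≤ t) = 2 · P(B_t ≥ b). Since B_t ~ N(0, t), P(B_t ≥ 0.48) = 1 − Φ(0.48/√t) = 1 − Φ(0.48/√3.48) = 1 − Φ(0.2573) ≈ 0.39847. Doubling: P(τ_{0.48} ≤ 3.48) ≈ 2 · 0.39847 = 0.79694 ≈ 0.7969.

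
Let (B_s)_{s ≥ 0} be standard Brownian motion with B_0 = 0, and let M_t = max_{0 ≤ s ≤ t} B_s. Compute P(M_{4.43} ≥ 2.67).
P(M_{4.43} ≥ 2.67) = 2·P(B_{4.43} ≥ 2.67) = 2(1 − Φ(2.67/√4.43)) ≈ 0.2046

By the reflection principle for Brownian motion, P(M_t ≥ a) = 2 · P(B_t ≥ a) for a ≥ 0. Since B_t ~ N(0, t), P(B_t ≥ 2.67) = 1 − Φ(2.67/√t) = 1 − Φ(2.67/√4.43) = 1 − Φ(1.2686). So
  P(M_{4.43} ≥ 2.67) = 2(1 − Φ(1.2686)) ≈ 0.2046.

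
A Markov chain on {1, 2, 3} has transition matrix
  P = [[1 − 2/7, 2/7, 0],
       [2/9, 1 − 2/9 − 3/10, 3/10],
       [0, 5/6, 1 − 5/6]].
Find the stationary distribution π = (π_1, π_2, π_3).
π = (175/481, 225/481, 81/481)

This is a birth-death chain on three states, which satisfies detailed balance: π_1 · P_{12} = π_2 · P_{21} and π_2 · P_{23} = π_3 · P_{32}.
From π_1 · 2/7 = π_2 · 2/9: π_2/π_1 = (2/7)/(2/9) = 9/7.
From π_2 · 3/10 = π_3 · 5/6: π_3/π_2 = (3/10)/(5/6) = 9/25.
Take π_1 proportional to 1; then unnormalized π = (1, 9/7, 81/175). Normalize by dividing by the sum 481/175:
  π = (175/481, 225/481, 81/481).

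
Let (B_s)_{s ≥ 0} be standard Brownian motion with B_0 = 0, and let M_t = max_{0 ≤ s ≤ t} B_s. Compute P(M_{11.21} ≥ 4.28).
P(M_{11.21} ≥ 4.28) = 2·P(B_{11.21} ≥ 4.28) = 2(1 − Φ(4.28/√11.21)) ≈ 0.2011

By the reflection principle for Brownian motion, P(M_t ≥ a) = 2 · P(B_t ≥ a) for a ≥ 0. Since B_t ~ N(0, t), P(B_t ≥ 4.28) = 1 − Φ(4.28/√t) = 1 − Φ(4.28/√11.21) = 1 − Φ(1.2783). So
  P(M_{11.21} ≥ 4.28) = 2(1 − Φ(1.2783)) ≈ 0.2011.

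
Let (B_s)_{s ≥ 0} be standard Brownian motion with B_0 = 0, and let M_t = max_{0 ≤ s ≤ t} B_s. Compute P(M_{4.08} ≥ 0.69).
P(M_{4.08} ≥ 0.69) = 2·P(B_{4.08} ≥ 0.69) = 2(1 − Φ(0.69/√4.08)) ≈ 0.7327

By the reflection principle for Brownian motion, P(M_t ≥ a) = 2 · P(B_t ≥ a) for a ≥ 0. Since B_t ~ N(0, t), P(B_t ≥ 0.69) = 1 − Φ(0.69/√t) = 1 − Φ(0.69/√4.08) = 1 − Φ(0.3416). So
  P(M_{4.08} ≥ 0.69) = 2(1 − Φ(0.3416)) ≈ 0.7327.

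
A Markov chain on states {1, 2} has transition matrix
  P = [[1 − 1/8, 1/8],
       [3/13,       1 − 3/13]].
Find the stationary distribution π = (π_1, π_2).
π_1 = 24/37, π_2 = 13/37

Solve πP = π with π_1 + π_2 = 1. From πP = π: π_1 · (1 − 1/8) + π_2 · 3/13 = π_1 ⇒ π_2 · 3/13 = π_1 · 1/8 ⇒ π_2/π_1 = (1/8)/(3/13) = 13/24. Together with π_1 + π_2 = 1:
  π_1 = (3/13)/(1/8 + 3/13) = (3/13)/(37/104) = 24/37,
  π_2 = (1/8)/(1/8 + 3/13) = (1/8)/(37/104) = 13/37.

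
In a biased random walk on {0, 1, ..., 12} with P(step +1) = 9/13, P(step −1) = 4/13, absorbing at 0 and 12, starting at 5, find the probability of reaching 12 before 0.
P(hit 12 before 0) = (1 − (4/9)^5) / (1 − (4/9)^12) = 55506355245/56482551853

Let u_k denote P(reach 12 before 0 | start at k). Boundary: u_0 = 0, u_12 = 1. Recurrence: u_k = 9/13·u_{k+1} + 4/13·u_{k-1} for 1 ≤ k ≤ 11. Try u_k = A + B·r^k with r = q/p = (4/13)/(9/13) = 4/9. Substitution satisfies the recurrence; boundary conditions give:
  u_k = (1 − r^k) / (1 − r^N) = (1 − (4/9)^5) / (1 − (4/9)^12) = 55506355245/56482551853.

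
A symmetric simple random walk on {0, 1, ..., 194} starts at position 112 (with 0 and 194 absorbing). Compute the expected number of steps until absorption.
E[τ | X_0 = 112] = 9184

Let v_k = E[τ | X_0 = k]. Boundary: v_0 = v_194 = 0. Recurrence: v_k = 1 + (v_{k-1} + v_{k+1})/2 for 1 ≤ k ≤ 193. The particular solution to v_k − (v_{k-1} + v_{k+1})/2 = 1 is v_k = −k^2. Adding homogeneous solution A + B k and matching boundaries gives v_k = k (194 − k). Substituting k = 112: v_112 = 112 · 82 = 9184.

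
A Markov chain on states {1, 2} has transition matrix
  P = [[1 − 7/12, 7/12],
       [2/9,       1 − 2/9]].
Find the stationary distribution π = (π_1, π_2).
π_1 = 8/29, π_2 = 21/29

Solve πP = π with π_1 + π_2 = 1. From πP = π: π_1 · (1 − 7/12) + π_2 · 2/9 = π_1 ⇒ π_2 · 2/9 = π_1 · 7/12 ⇒ π_2/π_1 = (7/12)/(2/9) = 21/8. Together with π_1 + π_2 = 1:
  π_1 = (2/9)/(7/12 + 2/9) = (2/9)/(29/36) = 8/29,
  π_2 = (7/12)/(7/12 + 2/9) = (7/12)/(29/36) = 21/29.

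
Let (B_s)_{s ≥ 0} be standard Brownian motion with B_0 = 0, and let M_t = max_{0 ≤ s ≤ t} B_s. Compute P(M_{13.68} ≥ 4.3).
P(M_{13.68} ≥ 4.3) = 2·P(B_{13.68} ≥ 4.3) = 2(1 − Φ(4.3/√13.68)) ≈ 0.2450

By the reflection principle for Brownian motion, P(M_t ≥ a) = 2 · P(B_t ≥ a) for a ≥ 0. Since B_t ~ N(0, t), P(B_t ≥ 4.3) = 1 − Φ(4.3/√t) = 1 − Φ(4.3/√13.68) = 1 − Φ(1.1626). So
  P(M_{13.68} ≥ 4.3) = 2(1 − Φ(1.1626)) ≈ 0.2450.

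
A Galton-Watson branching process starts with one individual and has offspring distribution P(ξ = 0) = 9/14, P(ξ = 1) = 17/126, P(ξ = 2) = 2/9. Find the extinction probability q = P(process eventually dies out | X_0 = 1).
q = 1

Mean offspring μ = 0·9/14 + 1·17/126 + 2·2/9 = 73/126 ≤ 1. For μ ≤ 1 with offspring not concentrated at 1, the Galton-Watson process goes extinct almost surely, so q = 1.
(Algebraic check: The pgf is f(s) = 9/14 + 17/126·s + 2/9·s². The extinction probability q is the smallest fixed point of f in [0, 1]. Setting s = f(s):
  2/9·s² + (17/126 − 1)·s + 9/14 = 0
  2/9·s² − (9/14 + 2/9)·s + 9/14 = 0
which factors as (s − 1)·(2/9·s − 9/14) = 0, giving roots s = 1 and s = (9/14)/(2/9) = 81/28. Since 81/28 ≥ 1, the smallest root in [0, 1] is s = 1.)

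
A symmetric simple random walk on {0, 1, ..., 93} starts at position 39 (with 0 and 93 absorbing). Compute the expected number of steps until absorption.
E[τ | X_0 = 39] = 2106

Let v_k = E[τ | X_0 = k]. Boundary: v_0 = v_93 = 0. Recurrence: v_k = 1 + (v_{k-1} + v_{k+1})/2 for 1 ≤ k ≤ 92. The particular solution to v_k − (v_{k-1} + v_{k+1})/2 = 1 is v_k = −k^2. Adding homogeneous solution A + B k and matching boundaries gives v_k = k (93 − k). Substituting k = 39: v_39 = 39 · 54 = 2106.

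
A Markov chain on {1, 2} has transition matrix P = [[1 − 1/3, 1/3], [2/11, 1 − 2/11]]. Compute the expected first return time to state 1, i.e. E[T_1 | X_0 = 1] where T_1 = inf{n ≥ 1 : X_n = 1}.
E[T_1 | X_0 = 1] = 1/π_1 = 17/6

For an irreducible recurrent Markov chain with stationary distribution π, E[T_i | X_0 = i] = 1/π_i (Kac's formula). Here π_1 = (2/11)/(1/3 + 2/11) = (2/11)/(17/33) = 6/17, so E[T_1 | X_0 = 1] = 1/π_1 = (1/3 + 2/11)/(2/11) = (17/33)/(2/11) = 17/6.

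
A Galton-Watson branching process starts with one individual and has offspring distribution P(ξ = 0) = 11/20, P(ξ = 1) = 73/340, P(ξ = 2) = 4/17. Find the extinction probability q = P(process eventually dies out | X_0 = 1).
q = 1

Mean offspring μ = 0·11/20 + 1·73/340 + 2·4/17 = 233/340 ≤ 1. For μ ≤ 1 with offspring not concentrated at 1, the Galton-Watson process goes extinct almost surely, so q = 1.
(Algebraic check: The pgf is f(s) = 11/20 + 73/340·s + 4/17·s². The extinction probability q is the smallest fixed point of f in [0, 1]. Setting s = f(s):
  4/17·s² + (73/340 − 1)·s + 11/20 = 0
  4/17·s² − (11/20 + 4/17)·s + 11/20 = 0
which factors as (s − 1)·(4/17·s − 11/20) = 0, giving roots s = 1 and s = (11/20)/(4/17) = 187/80. Since 187/80 ≥ 1, the smallest root in [0, 1] is s = 1.)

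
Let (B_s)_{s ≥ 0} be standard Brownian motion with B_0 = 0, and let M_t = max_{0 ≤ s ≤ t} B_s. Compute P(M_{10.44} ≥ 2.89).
P(M_{10.44} ≥ 2.89) = 2·P(B_{10.44} ≥ 2.89) = 2(1 − Φ(2.89/√10.44)) ≈ 0.3711

By the reflection principle for Brownian motion, P(M_t ≥ a) = 2 · P(B_t ≥ a) for a ≥ 0. Since B_t ~ N(0, t), P(B_t ≥ 2.89) = 1 − Φ(2.89/√t) = 1 − Φ(2.89/√10.44) = 1 − Φ(0.8944). So
  P(M_{10.44} ≥ 2.89) = 2(1 − Φ(0.8944)) ≈ 0.3711.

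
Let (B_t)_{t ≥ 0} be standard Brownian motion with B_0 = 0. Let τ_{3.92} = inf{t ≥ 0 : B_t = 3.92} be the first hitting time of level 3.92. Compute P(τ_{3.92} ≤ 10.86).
P(τ_{3.92} ≤ 10.86) = 2(1 − Φ(3.92/√10.86)) = 2(1 − Φ(1.1895)) ≈ 0.2342

By the reflection principle for standard BM, P(τ_b ≤ t) = 2 · P(B_t ≥ b). Since B_t ~ N(0, t), P(B_t ≥ 3.92) = 1 − Φ(3.92/√t) = 1 − Φ(3.92/√10.86) = 1 − Φ(1.1895) ≈ 0.11712. Doubling: P(τ_{3.92} ≤ 10.86) ≈ 2 · 0.11712 = 0.23424 ≈ 0.2342.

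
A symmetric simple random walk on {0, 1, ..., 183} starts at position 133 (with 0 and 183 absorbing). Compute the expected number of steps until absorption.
E[τ | X_0 = 133] = 6650

Let v_k = E[τ | X_0 = k]. Boundary: v_0 = v_183 = 0. Recurrence: v_k = 1 + (v_{k-1} + v_{k+1})/2 for 1 ≤ k ≤ 182. The particular solution to v_k − (v_{k-1} + v_{k+1})/2 = 1 is v_k = −k^2. Adding homogeneous solution A + B k and matching boundaries gives v_k = k (183 − k). Substituting k = 133: v_133 = 133 · 50 = 6650.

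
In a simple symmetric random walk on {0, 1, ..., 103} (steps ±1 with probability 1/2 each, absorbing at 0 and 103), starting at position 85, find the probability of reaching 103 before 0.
P(hit 103 before 0) = 85/103

Let u_k = P(hit 103 before 0 | start at k). Then u_0 = 0, u_103 = 1, and u_k = u_{k-1}/2 + u_{k+1}/2 for 1 ≤ k ≤ 102. This harmonic recurrence is solved by u_k = k/103, giving u_85 = 85/103.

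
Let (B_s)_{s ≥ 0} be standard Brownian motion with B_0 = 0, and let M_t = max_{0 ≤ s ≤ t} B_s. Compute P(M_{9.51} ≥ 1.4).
P(M_{9.51} ≥ 1.4) = 2·P(B_{9.51} ≥ 1.4) = 2(1 − Φ(1.4/√9.51)) ≈ 0.6498

By the reflection principle for Brownian motion, P(M_t ≥ a) = 2 · P(B_t ≥ a) for a ≥ 0. Since B_t ~ N(0, t), P(B_t ≥ 1.4) = 1 − Φ(1.4/√t) = 1 − Φ(1.4/√9.51) = 1 − Φ(0.4540). So
  P(M_{9.51} ≥ 1.4) = 2(1 − Φ(0.4540)) ≈ 0.6498.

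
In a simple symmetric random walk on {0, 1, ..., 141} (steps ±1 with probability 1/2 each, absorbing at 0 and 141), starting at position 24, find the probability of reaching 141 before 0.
P(hit 141 before 0) = 24/141 = 8/47

Let u_k = P(hit 141 before 0 | start at k). Then u_0 = 0, u_141 = 1, and u_k = u_{k-1}/2 + u_{k+1}/2 for 1 ≤ k ≤ 140. This harmonic recurrence is solved by u_k = k/141, giving u_24 = 24/141 = 8/47.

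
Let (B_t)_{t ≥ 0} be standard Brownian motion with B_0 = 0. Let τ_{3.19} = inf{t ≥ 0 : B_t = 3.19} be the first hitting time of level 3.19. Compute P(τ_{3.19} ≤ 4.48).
P(τ_{3.19} ≤ 4.48) = 2(1 − Φ(3.19/√4.48)) = 2(1 − Φ(1.5071)) ≈ 0.1318

By the reflection principle for standard BM, P(τ_b ≤ t) = 2 · P(B_t ≥ b). Since B_t ~ N(0, t), P(B_t ≥ 3.19) = 1 − Φ(3.19/√t) = 1 − Φ(3.19/√4.48) = 1 − Φ(1.5071) ≈ 0.06589. Doubling: P(τ_{3.19} ≤ 4.48) ≈ 2 · 0.06589 = 0.13178 ≈ 0.1318.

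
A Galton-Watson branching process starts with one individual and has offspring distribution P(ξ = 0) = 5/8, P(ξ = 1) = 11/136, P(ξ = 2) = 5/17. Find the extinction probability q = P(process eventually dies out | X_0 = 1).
q = 1

Mean offspring μ = 0·5/8 + 1·11/136 + 2·5/17 = 91/136 ≤ 1. For μ ≤ 1 with offspring not concentrated at 1, the Galton-Watson process goes extinct almost surely, so q = 1.
(Algebraic check: The pgf is f(s) = 5/8 + 11/136·s + 5/17·s². The extinction probability q is the smallest fixed point of f in [0, 1]. Setting s = f(s):
  5/17·s² + (11/136 − 1)·s + 5/8 = 0
  5/17·s² − (5/8 + 5/17)·s + 5/8 = 0
which factors as (s − 1)·(5/17·s − 5/8) = 0, giving roots s = 1 and s = (5/8)/(5/17) = 17/8. Since 17/8 ≥ 1, the smallest root in [0, 1] is s = 1.)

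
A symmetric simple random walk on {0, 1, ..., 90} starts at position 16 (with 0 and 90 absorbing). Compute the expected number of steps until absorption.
E[τ | X_0 = 16] = 1184

Let v_k = E[τ | X_0 = k]. Boundary: v_0 = v_90 = 0. Recurrence: v_k = 1 + (v_{k-1} + v_{k+1})/2 for 1 ≤ k ≤ 89. The particular solution to v_k − (v_{k-1} + v_{k+1})/2 = 1 is v_k = −k^2. Adding homogeneous solution A + B k and matching boundaries gives v_k = k (90 − k). Substituting k = 16: v_16 = 16 · 74 = 1184.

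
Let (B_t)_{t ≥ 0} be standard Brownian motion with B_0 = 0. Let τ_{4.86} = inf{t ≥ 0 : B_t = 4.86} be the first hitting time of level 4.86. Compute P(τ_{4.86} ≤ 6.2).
P(τ_{4.86} ≤ 6.2) = 2(1 − Φ(4.86/√6.2)) = 2(1 − Φ(1.9518)) ≈ 0.0510

By the reflection principle for standard BM, P(τ_b ≤ t) = 2 · P(B_t ≥ b). Since B_t ~ N(0, t), P(B_t ≥ 4.86) = 1 − Φ(4.86/√t) = 1 − Φ(4.86/√6.2) = 1 − Φ(1.9518) ≈ 0.02548. Doubling: P(τ_{4.86} ≤ 6.2) ≈ 2 · 0.02548 = 0.05096 ≈ 0.0510.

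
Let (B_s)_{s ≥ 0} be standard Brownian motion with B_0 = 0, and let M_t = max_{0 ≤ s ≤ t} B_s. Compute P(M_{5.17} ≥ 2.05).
P(M_{5.17} ≥ 2.05) = 2·P(B_{5.17} ≥ 2.05) = 2(1 − Φ(2.05/√5.17)) ≈ 0.3673

By the reflection principle for Brownian motion, P(M_t ≥ a) = 2 · P(B_t ≥ a) for a ≥ 0. Since B_t ~ N(0, t), P(B_t ≥ 2.05) = 1 − Φ(2.05/√t) = 1 − Φ(2.05/√5.17) = 1 − Φ(0.9016). So
  P(M_{5.17} ≥ 2.05) = 2(1 − Φ(0.9016)) ≈ 0.3673.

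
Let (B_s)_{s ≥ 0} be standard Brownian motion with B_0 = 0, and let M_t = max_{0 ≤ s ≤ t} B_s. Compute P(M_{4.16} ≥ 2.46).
P(M_{4.16} ≥ 2.46) = 2·P(B_{4.16} ≥ 2.46) = 2(1 − Φ(2.46/√4.16)) ≈ 0.2278

By the reflection principle for Brownian motion, P(M_t ≥ a) = 2 · P(B_t ≥ a) for a ≥ 0. Since B_t ~ N(0, t), P(B_t ≥ 2.46) = 1 − Φ(2.46/√t) = 1 − Φ(2.46/√4.16) = 1 − Φ(1.2061). So
  P(M_{4.16} ≥ 2.46) = 2(1 − Φ(1.2061)) ≈ 0.2278.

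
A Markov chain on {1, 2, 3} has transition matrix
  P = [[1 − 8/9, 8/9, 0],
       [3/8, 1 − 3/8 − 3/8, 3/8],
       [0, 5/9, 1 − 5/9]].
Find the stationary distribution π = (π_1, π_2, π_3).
π = (135/671, 320/671, 216/671)

This is a birth-death chain on three states, which satisfies detailed balance: π_1 · P_{12} = π_2 · P_{21} and π_2 · P_{23} = π_3 · P_{32}.
From π_1 · 8/9 = π_2 · 3/8: π_2/π_1 = (8/9)/(3/8) = 64/27.
From π_2 · 3/8 = π_3 · 5/9: π_3/π_2 = (3/8)/(5/9) = 27/40.
Take π_1 proportional to 1; then unnormalized π = (1, 64/27, 8/5). Normalize by dividing by the sum 671/135:
  π = (135/671, 320/671, 216/671).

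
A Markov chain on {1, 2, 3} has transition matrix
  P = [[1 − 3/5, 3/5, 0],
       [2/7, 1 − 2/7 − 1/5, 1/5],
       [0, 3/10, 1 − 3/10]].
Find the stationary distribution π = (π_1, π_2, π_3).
π = (2/9, 7/15, 14/45)

This is a birth-death chain on three states, which satisfies detailed balance: π_1 · P_{12} = π_2 · P_{21} and π_2 · P_{23} = π_3 · P_{32}.
From π_1 · 3/5 = π_2 · 2/7: π_2/π_1 = (3/5)/(2/7) = 21/10.
From π_2 · 1/5 = π_3 · 3/10: π_3/π_2 = (1/5)/(3/10) = 2/3.
Take π_1 proportional to 1; then unnormalized π = (1, 21/10, 7/5). Normalize by dividing by the sum 9/2:
  π = (2/9, 7/15, 14/45).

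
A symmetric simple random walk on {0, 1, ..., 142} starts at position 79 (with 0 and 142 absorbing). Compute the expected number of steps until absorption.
E[τ | X_0 = 79] = 4977

Let v_k = E[τ | X_0 = k]. Boundary: v_0 = v_142 = 0. Recurrence: v_k = 1 + (v_{k-1} + v_{k+1})/2 for 1 ≤ k ≤ 141. The particular solution to v_k − (v_{k-1} + v_{k+1})/2 = 1 is v_k = −k^2. Adding homogeneous solution A + B k and matching boundaries gives v_k = k (142 − k). Substituting k = 79: v_79 = 79 · 63 = 4977.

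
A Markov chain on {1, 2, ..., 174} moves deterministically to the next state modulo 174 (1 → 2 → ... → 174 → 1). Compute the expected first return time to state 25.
E[T_25 | X_0 = 25] = 174

The chain cycles deterministically, so starting at state 25 it returns in exactly 174 steps. Equivalently, the stationary distribution is uniform π_j = 1/174 for every state j, so by Kac's formula E[T_25] = 1/π_25 = 174.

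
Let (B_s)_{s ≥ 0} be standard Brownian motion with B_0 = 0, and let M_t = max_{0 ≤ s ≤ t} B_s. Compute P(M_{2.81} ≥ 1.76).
P(M_{2.81} ≥ 1.76) = 2·P(B_{2.81} ≥ 1.76) = 2(1 − Φ(1.76/√2.81)) ≈ 0.2938

By the reflection principle for Brownian motion, P(M_t ≥ a) = 2 · P(B_t ≥ a) for a ≥ 0. Since B_t ~ N(0, t), P(B_t ≥ 1.76) = 1 − Φ(1.76/√t) = 1 − Φ(1.76/√2.81) = 1 − Φ(1.0499). So
  P(M_{2.81} ≥ 1.76) = 2(1 − Φ(1.0499)) ≈ 0.2938.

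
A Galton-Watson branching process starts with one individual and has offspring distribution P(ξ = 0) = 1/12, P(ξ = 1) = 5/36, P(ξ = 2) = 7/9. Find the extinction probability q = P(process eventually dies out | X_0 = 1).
q = 3/28

The pgf is f(s) = 1/12 + 5/36·s + 7/9·s². The extinction probability q is the smallest fixed point of f in [0, 1]. Setting s = f(s):
  7/9·s² + (5/36 − 1)·s + 1/12 = 0
  7/9·s² − (1/12 + 7/9)·s + 1/12 = 0
which factors as (s − 1)·(7/9·s − 1/12) = 0, giving roots s = 1 and s = (1/12)/(7/9) = 3/28.
Mean offspring μ = 5/36 + 2·7/9 = 61/36 > 1 (supercritical), so q < 1. The extinction probability is the smaller root: q = (1/12)/(7/9) = 3/28.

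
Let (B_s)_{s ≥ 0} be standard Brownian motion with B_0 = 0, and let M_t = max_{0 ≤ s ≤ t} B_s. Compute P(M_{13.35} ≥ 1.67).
P(M_{13.35} ≥ 1.67) = 2·P(B_{13.35} ≥ 1.67) = 2(1 − Φ(1.67/√13.35)) ≈ 0.6476

By the reflection principle for Brownian motion, P(M_t ≥ a) = 2 · P(B_t ≥ a) for a ≥ 0. Since B_t ~ N(0, t), P(B_t ≥ 1.67) = 1 − Φ(1.67/√t) = 1 − Φ(1.67/√13.35) = 1 − Φ(0.4571). So
  P(M_{13.35} ≥ 1.67) = 2(1 − Φ(0.4571)) ≈ 0.6476.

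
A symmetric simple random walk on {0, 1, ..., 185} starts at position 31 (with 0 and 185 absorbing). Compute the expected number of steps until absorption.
E[τ | X_0 = 31] = 4774

Let v_k = E[τ | X_0 = k]. Boundary: v_0 = v_185 = 0. Recurrence: v_k = 1 + (v_{k-1} + v_{k+1})/2 for 1 ≤ k ≤ 184. The particular solution to v_k − (v_{k-1} + v_{k+1})/2 = 1 is v_k = −k^2. Adding homogeneous solution A + B k and matching boundaries gives v_k = k (185 − k). Substituting k = 31: v_31 = 31 · 154 = 4774.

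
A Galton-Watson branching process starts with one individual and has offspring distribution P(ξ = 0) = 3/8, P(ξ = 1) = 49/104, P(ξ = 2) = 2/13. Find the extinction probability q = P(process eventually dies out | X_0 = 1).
q = 1

Mean offspring μ = 0·3/8 + 1·49/104 + 2·2/13 = 81/104 ≤ 1. For μ ≤ 1 with offspring not concentrated at 1, the Galton-Watson process goes extinct almost surely, so q = 1.
(Algebraic check: The pgf is f(s) = 3/8 + 49/104·s + 2/13·s². The extinction probability q is the smallest fixed point of f in [0, 1]. Setting s = f(s):
  2/13·s² + (49/104 − 1)·s + 3/8 = 0
  2/13·s² − (3/8 + 2/13)·s + 3/8 = 0
which factors as (s − 1)·(2/13·s − 3/8) = 0, giving roots s = 1 and s = (3/8)/(2/13) = 39/16. Since 39/16 ≥ 1, the smallest root in [0, 1] is s = 1.)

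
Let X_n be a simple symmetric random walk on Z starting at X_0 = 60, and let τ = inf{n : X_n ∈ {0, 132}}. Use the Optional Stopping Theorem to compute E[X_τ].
E[X_τ] = 60

X_n is a martingale and τ is a bounded-mean stopping time (indeed τ is finite a.s. with bounded expectation since the walk is in a bounded region). By the OST, E[X_τ] = E[X_0] = 60. Equivalently: E[X_τ] = 132 · P(hit 132 first) + 0 · P(hit 0 first) = 132 · (60/132) = 60.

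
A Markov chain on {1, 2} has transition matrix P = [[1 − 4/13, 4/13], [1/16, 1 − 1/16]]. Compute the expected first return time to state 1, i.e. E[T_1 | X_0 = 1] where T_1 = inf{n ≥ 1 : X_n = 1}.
E[T_1 | X_0 = 1] = 1/π_1 = 77/13

For an irreducible recurrent Markov chain with stationary distribution π, E[T_i | X_0 = i] = 1/π_i (Kac's formula). Here π_1 = (1/16)/(4/13 + 1/16) = (1/16)/(77/208) = 13/77, so E[T_1 | X_0 = 1] = 1/π_1 = (4/13 + 1/16)/(1/16) = (77/208)/(1/16) = 77/13.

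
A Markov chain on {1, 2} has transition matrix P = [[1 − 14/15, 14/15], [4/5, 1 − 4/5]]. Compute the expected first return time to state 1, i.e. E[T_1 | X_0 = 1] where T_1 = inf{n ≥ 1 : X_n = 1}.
E[T_1 | X_0 = 1] = 1/π_1 = 13/6

For an irreducible recurrent Markov chain with stationary distribution π, E[T_i | X_0 = i] = 1/π_i (Kac's formula). Here π_1 = (4/5)/(14/15 + 4/5) = (4/5)/(26/15) = 6/13, so E[T_1 | X_0 = 1] = 1/π_1 = (14/15 + 4/5)/(4/5) = (26/15)/(4/5) = 13/6.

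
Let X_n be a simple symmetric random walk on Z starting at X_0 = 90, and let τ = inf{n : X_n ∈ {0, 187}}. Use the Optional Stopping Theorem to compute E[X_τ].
E[X_τ] = 90

X_n is a martingale and τ is a bounded-mean stopping time (indeed τ is finite a.s. with bounded expectation since the walk is in a bounded region). By the OST, E[X_τ] = E[X_0] = 90. Equivalently: E[X_τ] = 187 · P(hit 187 first) + 0 · P(hit 0 first) = 187 · (90/187) = 90.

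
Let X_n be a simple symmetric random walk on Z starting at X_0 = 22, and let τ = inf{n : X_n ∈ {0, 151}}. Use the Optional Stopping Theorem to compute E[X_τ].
E[X_τ] = 22

X_n is a martingale and τ is a bounded-mean stopping time (indeed τ is finite a.s. with bounded expectation since the walk is in a bounded region). By the OST, E[X_τ] = E[X_0] = 22. Equivalently: E[X_τ] = 151 · P(hit 151 first) + 0 · P(hit 0 first) = 151 · (22/151) = 22.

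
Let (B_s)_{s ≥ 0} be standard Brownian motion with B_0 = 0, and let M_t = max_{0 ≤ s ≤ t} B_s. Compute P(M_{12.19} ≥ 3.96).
P(M_{12.19} ≥ 3.96) = 2·P(B_{12.19} ≥ 3.96) = 2(1 − Φ(3.96/√12.19)) ≈ 0.2567

By the reflection principle for Brownian motion, P(M_t ≥ a) = 2 · P(B_t ≥ a) for a ≥ 0. Since B_t ~ N(0, t), P(B_t ≥ 3.96) = 1 − Φ(3.96/√t) = 1 − Φ(3.96/√12.19) = 1 − Φ(1.1342). So
  P(M_{12.19} ≥ 3.96) = 2(1 − Φ(1.1342)) ≈ 0.2567.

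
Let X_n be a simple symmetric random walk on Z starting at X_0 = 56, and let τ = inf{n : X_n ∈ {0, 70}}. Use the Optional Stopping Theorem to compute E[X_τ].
E[X_τ] = 56

X_n is a martingale and τ is a bounded-mean stopping time (indeed τ is finite a.s. with bounded expectation since the walk is in a bounded region). By the OST, E[X_τ] = E[X_0] = 56. Equivalently: E[X_τ] = 70 · P(hit 70 first) + 0 · P(hit 0 first) = 70 · (56/70) = 56.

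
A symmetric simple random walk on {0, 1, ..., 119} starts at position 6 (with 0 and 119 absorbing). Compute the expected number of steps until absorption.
E[τ | X_0 = 6] = 678

Let v_k = E[τ | X_0 = k]. Boundary: v_0 = v_119 = 0. Recurrence: v_k = 1 + (v_{k-1} + v_{k+1})/2 for 1 ≤ k ≤ 118. The particular solution to v_k − (v_{k-1} + v_{k+1})/2 = 1 is v_k = −k^2. Adding homogeneous solution A + B k and matching boundaries gives v_k = k (119 − k). Substituting k = 6: v_6 = 6 · 113 = 678.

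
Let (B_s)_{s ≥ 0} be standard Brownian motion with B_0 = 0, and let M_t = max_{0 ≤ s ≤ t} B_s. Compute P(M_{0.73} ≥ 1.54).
P(M_{0.73} ≥ 1.54) = 2·P(B_{0.73} ≥ 1.54) = 2(1 − Φ(1.54/√0.73)) ≈ 0.0715

By the reflection principle for Brownian motion, P(M_t ≥ a) = 2 · P(B_t ≥ a) for a ≥ 0. Since B_t ~ N(0, t), P(B_t ≥ 1.54) = 1 − Φ(1.54/√t) = 1 − Φ(1.54/√0.73) = 1 − Φ(1.8024). So
  P(M_{0.73} ≥ 1.54) = 2(1 − Φ(1.8024)) ≈ 0.0715.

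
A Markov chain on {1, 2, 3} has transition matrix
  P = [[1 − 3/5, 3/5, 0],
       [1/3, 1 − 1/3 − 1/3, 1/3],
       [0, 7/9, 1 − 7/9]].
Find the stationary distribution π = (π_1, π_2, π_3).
π = (7/25, 63/125, 27/125)

This is a birth-death chain on three states, which satisfies detailed balance: π_1 · P_{12} = π_2 · P_{21} and π_2 · P_{23} = π_3 · P_{32}.
From π_1 · 3/5 = π_2 · 1/3: π_2/π_1 = (3/5)/(1/3) = 9/5.
From π_2 · 1/3 = π_3 · 7/9: π_3/π_2 = (1/3)/(7/9) = 3/7.
Take π_1 proportional to 1; then unnormalized π = (1, 9/5, 27/35). Normalize by dividing by the sum 25/7:
  π = (7/25, 63/125, 27/125).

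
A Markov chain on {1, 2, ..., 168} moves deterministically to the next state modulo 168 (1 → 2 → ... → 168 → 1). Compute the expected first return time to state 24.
E[T_24 | X_0 = 24] = 168

The chain cycles deterministically, so starting at state 24 it returns in exactly 168 steps. Equivalently, the stationary distribution is uniform π_j = 1/168 for every state j, so by Kac's formula E[T_24] = 1/π_24 = 168.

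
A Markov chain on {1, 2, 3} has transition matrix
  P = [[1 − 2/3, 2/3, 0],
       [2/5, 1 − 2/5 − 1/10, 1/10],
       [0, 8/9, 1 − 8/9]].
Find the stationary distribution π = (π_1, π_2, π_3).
π = (48/137, 80/137, 9/137)

This is a birth-death chain on three states, which satisfies detailed balance: π_1 · P_{12} = π_2 · P_{21} and π_2 · P_{23} = π_3 · P_{32}.
From π_1 · 2/3 = π_2 · 2/5: π_2/π_1 = (2/3)/(2/5) = 5/3.
From π_2 · 1/10 = π_3 · 8/9: π_3/π_2 = (1/10)/(8/9) = 9/80.
Take π_1 proportional to 1; then unnormalized π = (1, 5/3, 3/16). Normalize by dividing by the sum 137/48:
  π = (48/137, 80/137, 9/137).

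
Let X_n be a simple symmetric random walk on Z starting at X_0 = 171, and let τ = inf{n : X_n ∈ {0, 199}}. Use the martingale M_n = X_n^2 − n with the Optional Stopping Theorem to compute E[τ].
E[τ] = 4788

M_n = X_n^2 − n is a martingale (since E[X_{n+1}^2 | F_n] = X_n^2 + 1). By OST (τ has finite mean in a bounded region), E[M_τ] = E[M_0] = X_0^2 − 0 = 171^2 = 29241. Also E[M_τ] = E[X_τ^2] − E[τ]. The walk exits at 0 or 199, with P(hit 199 first) = 171/199, so E[X_τ^2] = 199^2 · 171/199 + 0 = 34029. Thus E[τ] = E[X_τ^2] − E[M_τ] = 34029 − 29241 = 4788 = 171(199 − 171) = 4788.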